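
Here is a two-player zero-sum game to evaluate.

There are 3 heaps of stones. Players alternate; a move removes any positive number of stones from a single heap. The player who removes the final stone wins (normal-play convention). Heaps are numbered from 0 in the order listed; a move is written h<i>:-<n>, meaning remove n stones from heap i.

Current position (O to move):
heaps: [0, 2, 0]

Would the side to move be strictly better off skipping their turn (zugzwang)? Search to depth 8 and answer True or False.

zugzwang((0,2,0), O) = False

p1 O@[(0,2,0)]: h1:-1[(0,1,0)]-1 h1:-2[(0,0,0)]+1*
p2 X@[(0,0,0)] terminal -1; root [(0,2,0)] d8
suppose O passes — search the same position with X to move:
pass> p1 X@[(0,2,0)]: h1:-1[(0,1,0)]-1 h1:-2[(0,0,0)]+1*
pass> p2 O@[(0,0,0)] terminal -1; root [(0,2,0)] d8
for O: play +1, pass -1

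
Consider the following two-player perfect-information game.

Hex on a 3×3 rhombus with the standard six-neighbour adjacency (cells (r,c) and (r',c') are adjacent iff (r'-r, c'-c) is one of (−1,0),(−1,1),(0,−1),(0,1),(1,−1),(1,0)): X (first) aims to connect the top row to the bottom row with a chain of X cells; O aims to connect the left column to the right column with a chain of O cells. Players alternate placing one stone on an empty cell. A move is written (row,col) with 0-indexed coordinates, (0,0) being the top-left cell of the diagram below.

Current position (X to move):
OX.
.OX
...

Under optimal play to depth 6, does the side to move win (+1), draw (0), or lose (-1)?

p1 X@[OX./.OX/...]: (0,2)[OXX/.OX/...]+1* (1,0)[OX./XOX/...]+1 (2,0)[OX./.OX/X..]+1 (2,1)[OX./.OX/.X.]-1 (2,2)[OX./.OX/..X]-1
p2 O@[OXX/.OX/...]: (1,0)[OXX/OOX/...]-1* (2,0)[OXX/.OX/O..]-1 (2,1)[OXX/.OX/.O.]-1 (2,2)[OXX/.OX/..O]-1
p3 X@[OXX/OOX/...]: (2,0)[OXX/OOX/X..]+1* (2,1)[OXX/OOX/.X.]+1 (2,2)[OXX/OOX/..X]+1
p4 O@[OXX/OOX/X..]: (2,1)[OXX/OOX/XO.]-1* (2,2)[OXX/OOX/X.O]-1
p5 X@[OXX/OOX/XO.]: (2,2)[OXX/OOX/XOX]+1*
p6 O@[OXX/OOX/XOX] terminal -1; root [OX./.OX/...] d6

value(OX./.OX/..., X) = +1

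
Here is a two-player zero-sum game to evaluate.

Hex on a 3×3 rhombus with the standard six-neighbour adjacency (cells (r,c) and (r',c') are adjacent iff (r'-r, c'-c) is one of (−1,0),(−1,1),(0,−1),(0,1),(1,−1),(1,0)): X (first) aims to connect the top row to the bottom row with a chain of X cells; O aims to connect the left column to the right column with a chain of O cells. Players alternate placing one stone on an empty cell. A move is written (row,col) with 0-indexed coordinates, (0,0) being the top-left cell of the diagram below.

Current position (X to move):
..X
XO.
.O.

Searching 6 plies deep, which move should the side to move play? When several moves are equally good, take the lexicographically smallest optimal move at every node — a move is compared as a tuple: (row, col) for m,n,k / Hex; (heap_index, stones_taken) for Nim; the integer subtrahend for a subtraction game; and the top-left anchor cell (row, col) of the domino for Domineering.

X's best at [..X/XO./.O.]: (1,2)

p1 X@[..X/XO./.O.]: (0,0)[X.X/XO./.O.]-1 (0,1)[.XX/XO./.O.]-1 (1,2)[..X/XOX/.O.]+1* (2,0)[..X/XO./XO.]+1 (2,2)[..X/XO./.OX]+1
p2 O@[..X/XOX/.O.]: (0,0)[O.X/XOX/.O.]-1* (0,1)[.OX/XOX/.O.]-1 (2,0)[..X/XOX/OO.]-1 (2,2)[..X/XOX/.OO]-1
p3 X@[O.X/XOX/.O.]: (0,1)[OXX/XOX/.O.]+1* (2,0)[O.X/XOX/XO.]+1 (2,2)[O.X/XOX/.OX]+1
p4 O@[OXX/XOX/.O.]: (2,0)[OXX/XOX/OO.]-1* (2,2)[OXX/XOX/.OO]-1
p5 X@[OXX/XOX/OO.]: (2,2)[OXX/XOX/OOX]+1*
p6 O@[OXX/XOX/OOX] terminal -1; root [..X/XO./.O.] d6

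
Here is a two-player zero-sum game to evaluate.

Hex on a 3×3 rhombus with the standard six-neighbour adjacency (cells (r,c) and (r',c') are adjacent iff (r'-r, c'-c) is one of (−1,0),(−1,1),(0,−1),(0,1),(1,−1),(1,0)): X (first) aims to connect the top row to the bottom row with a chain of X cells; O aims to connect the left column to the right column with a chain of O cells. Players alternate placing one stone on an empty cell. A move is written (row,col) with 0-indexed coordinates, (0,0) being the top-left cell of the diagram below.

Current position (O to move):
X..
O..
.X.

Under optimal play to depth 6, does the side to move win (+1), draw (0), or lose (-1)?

value(X../O../.X., O) = +1

[X../O../.X.] O move#1: (0,1):-1/XO./O../.X., (0,2):+1/X.O/O../.X.*, (1,1):+1/X../OO./.X., (1,2):-1/X../O.O/.X., (2,0):-1/X../O../OX., (2,2):-1/X../O../.XO
[X.O/O../.X.] X move#2: (0,1):-1/XXO/O../.X.*, (1,1):-1/X.O/OX./.X., (1,2):-1/X.O/O.X/.X., (2,0):-1/X.O/O../XX., (2,2):-1/X.O/O../.XX
[XXO/O../.X.] O move#3: (1,1):+1/XXO/OO./.X.*, (1,2):-1/XXO/O.O/.X., (2,0):-1/XXO/O../OX., (2,2):-1/XXO/O../.XO
[XXO/OO./.X.] end (terminal -1, X#4); searched X../O../.X. to 6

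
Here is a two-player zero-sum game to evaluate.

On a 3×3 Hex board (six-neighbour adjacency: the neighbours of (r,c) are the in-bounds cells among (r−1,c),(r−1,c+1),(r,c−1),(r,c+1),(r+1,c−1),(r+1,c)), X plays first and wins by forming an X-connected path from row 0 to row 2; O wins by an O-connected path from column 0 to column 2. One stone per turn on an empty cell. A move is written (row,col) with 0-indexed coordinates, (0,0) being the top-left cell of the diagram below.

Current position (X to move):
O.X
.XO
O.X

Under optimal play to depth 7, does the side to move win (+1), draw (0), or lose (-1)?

ply 1, X at O.X/.XO/O.X | (0,1)=-1→OXX/.XO/O.X; (1,0)=-1→O.X/XXO/O.X; (2,1)=+1→O.X/.XO/OXX*
ply 2: O.X/.XO/OXX is terminal -1 (O); from O.X/.XO/O.X depth 7

value(O.X/.XO/O.X, X) = +1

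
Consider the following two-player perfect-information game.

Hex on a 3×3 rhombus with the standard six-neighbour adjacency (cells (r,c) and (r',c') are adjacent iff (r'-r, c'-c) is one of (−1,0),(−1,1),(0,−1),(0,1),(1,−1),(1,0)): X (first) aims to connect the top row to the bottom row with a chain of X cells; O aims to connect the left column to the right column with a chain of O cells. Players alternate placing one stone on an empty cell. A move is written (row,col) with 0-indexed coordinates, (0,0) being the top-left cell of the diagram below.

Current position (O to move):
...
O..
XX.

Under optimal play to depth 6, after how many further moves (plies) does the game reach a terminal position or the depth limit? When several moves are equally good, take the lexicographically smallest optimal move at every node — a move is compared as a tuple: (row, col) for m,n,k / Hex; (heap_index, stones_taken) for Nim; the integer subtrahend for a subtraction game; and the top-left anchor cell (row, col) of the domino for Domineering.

ply 1, O at .../O../XX. | (0,0)=-1→O../O../XX.; (0,1)=-1→.O./O../XX.; (0,2)=+1→..O/O../XX.*; (1,1)=+1→.../OO./XX.; (1,2)=-1→.../O.O/XX.; (2,2)=-1→.../O../XXO
ply 2, X at ..O/O../XX. | (0,0)=-1→X.O/O../XX.*; (0,1)=-1→.XO/O../XX.; (1,1)=-1→..O/OX./XX.; (1,2)=-1→..O/O.X/XX.; (2,2)=-1→..O/O../XXX
ply 3, O at X.O/O../XX. | (0,1)=+1→XOO/O../XX.*; (1,1)=+1→X.O/OO./XX.; (1,2)=+1→X.O/O.O/XX.; (2,2)=+1→X.O/O../XXO
ply 4: XOO/O../XX. is terminal -1 (X); from .../O../XX. depth 6

PV length from [.../O../XX.]: 3 plies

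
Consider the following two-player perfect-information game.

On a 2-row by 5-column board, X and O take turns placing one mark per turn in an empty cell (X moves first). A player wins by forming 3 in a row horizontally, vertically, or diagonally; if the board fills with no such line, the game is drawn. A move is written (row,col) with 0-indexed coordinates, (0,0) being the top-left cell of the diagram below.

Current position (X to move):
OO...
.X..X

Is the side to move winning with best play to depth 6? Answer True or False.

ply 1, X at OO.../.X..X | (0,2)=+0→OOX../.X..X*; (0,3)=-1→OO.X./.X..X; (0,4)=-1→OO..X/.X..X; (1,0)=-1→OO.../XX..X; (1,2)=-1→OO.../.XX.X; (1,3)=-1→OO.../.X.XX
ply 2, O at OOX../.X..X | (0,3)=-1→OOXO./.X..X; (0,4)=-1→OOX.O/.X..X; (1,0)=+0→OOX../OX..X*; (1,2)=+0→OOX../.XO.X; (1,3)=+0→OOX../.X.OX
ply 3, X at OOX../OX..X | (0,3)=+0→OOXX./OX..X*; (0,4)=+0→OOX.X/OX..X; (1,2)=+0→OOX../OXX.X; (1,3)=+0→OOX../OX.XX
ply 4, O at OOXX./OX..X | (0,4)=+0→OOXXO/OX..X*; (1,2)=-1→OOXX./OXO.X; (1,3)=-1→OOXX./OX.OX
ply 5, X at OOXXO/OX..X | (1,2)=+0→OOXXO/OXX.X*; (1,3)=+0→OOXXO/OX.XX
ply 6, O at OOXXO/OXX.X | (1,3)=+0→OOXXO/OXXOX*
ply 7: OOXXO/OXXOX is terminal +0 (X); from OO.../.X..X depth 6

X winning at [OO.../.X..X]: False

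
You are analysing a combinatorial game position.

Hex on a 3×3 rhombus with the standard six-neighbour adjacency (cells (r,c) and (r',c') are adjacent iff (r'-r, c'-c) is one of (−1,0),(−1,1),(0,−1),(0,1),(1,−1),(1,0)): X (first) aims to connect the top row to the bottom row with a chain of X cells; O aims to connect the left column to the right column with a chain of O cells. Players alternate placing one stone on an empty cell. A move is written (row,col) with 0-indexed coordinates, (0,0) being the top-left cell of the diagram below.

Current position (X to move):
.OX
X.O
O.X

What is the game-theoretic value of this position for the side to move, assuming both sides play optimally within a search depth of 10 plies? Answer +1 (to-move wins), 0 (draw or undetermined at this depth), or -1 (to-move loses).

[.OX/X.O/O.X] X move#1: (0,0):-1/XOX/X.O/O.X*, (1,1):-1/.OX/XXO/O.X, (2,1):-1/.OX/X.O/OXX
[XOX/X.O/O.X] O move#2: (1,1):+1/XOX/XOO/O.X*, (2,1):+1/XOX/X.O/OOX
[XOX/XOO/O.X] end (terminal -1, X#3); searched .OX/X.O/O.X to 10

value(.OX/X.O/O.X, X) = -1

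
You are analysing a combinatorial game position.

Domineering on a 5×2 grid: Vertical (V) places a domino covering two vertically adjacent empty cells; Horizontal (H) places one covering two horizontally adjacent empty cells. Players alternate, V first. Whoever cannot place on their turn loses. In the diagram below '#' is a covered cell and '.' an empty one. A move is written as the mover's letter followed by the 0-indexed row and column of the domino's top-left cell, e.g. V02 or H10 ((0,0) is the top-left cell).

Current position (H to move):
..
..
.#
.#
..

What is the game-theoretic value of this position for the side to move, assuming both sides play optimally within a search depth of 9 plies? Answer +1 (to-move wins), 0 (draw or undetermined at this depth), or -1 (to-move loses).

p1 H@[../../.#/.#/..]: H00[##/../.#/.#/..]+1* H10[../##/.#/.#/..]+1 H40[../../.#/.#/##]-1
p2 V@[##/../.#/.#/..]: V10[##/#./##/.#/..]-1* V20[##/../##/##/..]-1 V30[##/../.#/##/#.]-1
p3 H@[##/#./##/.#/..]: H40[##/#./##/.#/##]+1*
p4 V@[##/#./##/.#/##] terminal -1; root [../../.#/.#/..] d9

value(../../.#/.#/.., H) = +1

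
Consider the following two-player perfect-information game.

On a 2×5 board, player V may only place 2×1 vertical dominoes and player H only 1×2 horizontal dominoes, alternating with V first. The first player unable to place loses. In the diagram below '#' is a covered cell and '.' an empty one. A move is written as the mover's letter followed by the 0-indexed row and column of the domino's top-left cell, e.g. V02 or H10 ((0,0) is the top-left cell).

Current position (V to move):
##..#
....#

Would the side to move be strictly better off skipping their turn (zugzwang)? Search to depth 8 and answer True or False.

zugzwang(##..#/....#, V) = False

[##..#/....#] V move#1: V02:+1/###.#/..#.#*, V03:-1/##.##/...##
[###.#/..#.#] H move#2: H10:-1/###.#/###.#*
[###.#/###.#] V move#3: V03:+1/#####/#####*
[#####/#####] end (terminal -1, H#4); searched ##..#/....# to 8
if V skipped the turn, H would face:
~ [##..#/....#] H move#1: H02:+1/#####/....#*, H10:-1/##..#/##..#, H11:-1/##..#/.##.#, H12:+1/##..#/..###
~ [#####/....#] end (terminal -1, V#2); searched ##..#/....# to 8
compare (V): move=+1 vs pass=-1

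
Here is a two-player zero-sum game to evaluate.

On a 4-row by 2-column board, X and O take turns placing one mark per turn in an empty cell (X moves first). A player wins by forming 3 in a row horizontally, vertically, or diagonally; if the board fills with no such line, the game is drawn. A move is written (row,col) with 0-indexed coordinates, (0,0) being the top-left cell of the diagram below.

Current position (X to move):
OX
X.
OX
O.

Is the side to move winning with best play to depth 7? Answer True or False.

ply 1, X at OX/X./OX/O. | (1,1)=+1→OX/XX/OX/O.*; (3,1)=+0→OX/X./OX/OX
ply 2: OX/XX/OX/O. is terminal -1 (O); from OX/X./OX/O. depth 7

X winning at [OX/X./OX/O.]: True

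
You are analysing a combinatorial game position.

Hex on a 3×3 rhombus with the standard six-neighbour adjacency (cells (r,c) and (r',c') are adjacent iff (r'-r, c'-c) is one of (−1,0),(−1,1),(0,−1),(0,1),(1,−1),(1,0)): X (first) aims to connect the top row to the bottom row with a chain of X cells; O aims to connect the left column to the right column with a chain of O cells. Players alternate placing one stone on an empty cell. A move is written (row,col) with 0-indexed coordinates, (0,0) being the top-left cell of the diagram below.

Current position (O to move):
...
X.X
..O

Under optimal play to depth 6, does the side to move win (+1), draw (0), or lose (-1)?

value(.../X.X/..O, O) = -1

[.../X.X/..O] O move#1: (0,0):-1/O../X.X/..O*, (0,1):-1/.O./X.X/..O, (0,2):-1/..O/X.X/..O, (1,1):-1/.../XOX/..O, (2,0):-1/.../X.X/O.O, (2,1):-1/.../X.X/.OO
[O../X.X/..O] X move#2: (0,1):+1/OX./X.X/..O*, (0,2):+1/O.X/X.X/..O, (1,1):+1/O../XXX/..O, (2,0):+1/O../X.X/X.O, (2,1):+1/O../X.X/.XO
[OX./X.X/..O] O move#3: (0,2):-1/OXO/X.X/..O*, (1,1):-1/OX./XOX/..O, (2,0):-1/OX./X.X/O.O, (2,1):-1/OX./X.X/.OO
[OXO/X.X/..O] X move#4: (1,1):+1/OXO/XXX/..O*, (2,0):+1/OXO/X.X/X.O, (2,1):+1/OXO/X.X/.XO
[OXO/XXX/..O] O move#5: (2,0):-1/OXO/XXX/O.O*, (2,1):-1/OXO/XXX/.OO
[OXO/XXX/O.O] X move#6: (2,1):+1/OXO/XXX/OXO*
[OXO/XXX/OXO] end (terminal -1, O#7); searched .../X.X/..O to 6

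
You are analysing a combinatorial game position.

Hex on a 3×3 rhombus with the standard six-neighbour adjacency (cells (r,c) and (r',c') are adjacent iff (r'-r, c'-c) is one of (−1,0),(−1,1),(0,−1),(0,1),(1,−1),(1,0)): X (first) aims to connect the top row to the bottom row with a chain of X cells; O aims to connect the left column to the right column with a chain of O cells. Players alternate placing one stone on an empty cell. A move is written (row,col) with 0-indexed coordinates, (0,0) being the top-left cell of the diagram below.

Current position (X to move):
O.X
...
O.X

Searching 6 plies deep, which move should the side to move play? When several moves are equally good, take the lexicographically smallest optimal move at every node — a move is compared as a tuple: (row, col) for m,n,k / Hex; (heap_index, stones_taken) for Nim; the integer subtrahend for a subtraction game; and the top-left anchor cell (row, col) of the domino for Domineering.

X's best at [O.X/.../O.X]: (1,1)

p1 X@[O.X/.../O.X]: (0,1)[OXX/.../O.X]-1 (1,0)[O.X/X../O.X]-1 (1,1)[O.X/.X./O.X]+1* (1,2)[O.X/..X/O.X]+1 (2,1)[O.X/.../OXX]+1
p2 O@[O.X/.X./O.X]: (0,1)[OOX/.X./O.X]-1* (1,0)[O.X/OX./O.X]-1 (1,2)[O.X/.XO/O.X]-1 (2,1)[O.X/.X./OOX]-1
p3 X@[OOX/.X./O.X]: (1,0)[OOX/XX./O.X]+1* (1,2)[OOX/.XX/O.X]+1 (2,1)[OOX/.X./OXX]+1
p4 O@[OOX/XX./O.X]: (1,2)[OOX/XXO/O.X]-1* (2,1)[OOX/XX./OOX]-1
p5 X@[OOX/XXO/O.X]: (2,1)[OOX/XXO/OXX]+1*
p6 O@[OOX/XXO/OXX] terminal -1; root [O.X/.../O.X] d6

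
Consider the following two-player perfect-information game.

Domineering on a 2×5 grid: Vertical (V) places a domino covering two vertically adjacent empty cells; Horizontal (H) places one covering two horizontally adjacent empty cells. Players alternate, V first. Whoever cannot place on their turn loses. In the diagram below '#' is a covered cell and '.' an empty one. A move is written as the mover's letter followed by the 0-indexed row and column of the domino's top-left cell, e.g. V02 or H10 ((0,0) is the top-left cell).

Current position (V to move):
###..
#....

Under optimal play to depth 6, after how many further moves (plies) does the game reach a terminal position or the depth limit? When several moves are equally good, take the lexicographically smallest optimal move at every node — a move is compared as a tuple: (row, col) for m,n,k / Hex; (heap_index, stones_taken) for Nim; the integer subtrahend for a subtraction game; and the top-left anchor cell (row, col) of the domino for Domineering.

[###../#....] V move#1: V03:+1/####./#..#.*, V04:-1/###.#/#...#
[####./#..#.] H move#2: H11:-1/####./####.*
[####./####.] V move#3: V04:+1/#####/#####*
[#####/#####] end (terminal -1, H#4); searched ###../#.... to 6

PV length from [###../#....]: 3 plies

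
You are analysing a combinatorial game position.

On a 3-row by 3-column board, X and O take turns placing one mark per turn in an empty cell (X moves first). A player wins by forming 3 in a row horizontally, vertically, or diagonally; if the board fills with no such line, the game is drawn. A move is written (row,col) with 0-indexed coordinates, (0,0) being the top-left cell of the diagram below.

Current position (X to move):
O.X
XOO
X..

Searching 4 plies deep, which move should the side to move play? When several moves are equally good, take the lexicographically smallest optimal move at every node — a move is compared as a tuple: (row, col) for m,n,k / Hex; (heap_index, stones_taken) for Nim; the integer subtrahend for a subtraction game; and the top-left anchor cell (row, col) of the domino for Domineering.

ply 1, X at O.X/XOO/X.. | (0,1)=-1→OXX/XOO/X..; (2,1)=-1→O.X/XOO/XX.; (2,2)=+0→O.X/XOO/X.X*
ply 2, O at O.X/XOO/X.X | (0,1)=-1→OOX/XOO/X.X; (2,1)=+0→O.X/XOO/XOX*
ply 3, X at O.X/XOO/XOX | (0,1)=+0→OXX/XOO/XOX*
ply 4: OXX/XOO/XOX is terminal +0 (O); from O.X/XOO/X.. depth 4

X's best at [O.X/XOO/X..]: (2,2)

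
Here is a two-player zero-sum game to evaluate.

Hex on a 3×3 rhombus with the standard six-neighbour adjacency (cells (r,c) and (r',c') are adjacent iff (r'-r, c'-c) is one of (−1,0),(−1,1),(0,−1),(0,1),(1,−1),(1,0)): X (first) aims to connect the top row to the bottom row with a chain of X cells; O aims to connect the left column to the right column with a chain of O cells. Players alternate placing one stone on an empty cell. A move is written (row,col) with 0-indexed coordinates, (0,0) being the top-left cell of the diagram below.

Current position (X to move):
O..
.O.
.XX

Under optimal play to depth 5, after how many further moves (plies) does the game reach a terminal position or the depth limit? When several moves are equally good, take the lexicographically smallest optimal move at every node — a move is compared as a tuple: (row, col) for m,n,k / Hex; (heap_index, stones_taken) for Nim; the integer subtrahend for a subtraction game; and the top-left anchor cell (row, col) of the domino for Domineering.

ply 1, X at O../.O./.XX | (0,1)=-1→OX./.O./.XX*; (0,2)=-1→O.X/.O./.XX; (1,0)=-1→O../XO./.XX; (1,2)=-1→O../.OX/.XX; (2,0)=-1→O../.O./XXX
ply 2, O at OX./.O./.XX | (0,2)=+1→OXO/.O./.XX*; (1,0)=+1→OX./OO./.XX; (1,2)=+1→OX./.OO/.XX; (2,0)=+1→OX./.O./OXX
ply 3, X at OXO/.O./.XX | (1,0)=-1→OXO/XO./.XX*; (1,2)=-1→OXO/.OX/.XX; (2,0)=-1→OXO/.O./XXX
ply 4, O at OXO/XO./.XX | (1,2)=-1→OXO/XOO/.XX; (2,0)=+1→OXO/XO./OXX*
ply 5: OXO/XO./OXX is terminal -1 (X); from O../.O./.XX depth 5

PV length from [O../.O./.XX]: 4 plies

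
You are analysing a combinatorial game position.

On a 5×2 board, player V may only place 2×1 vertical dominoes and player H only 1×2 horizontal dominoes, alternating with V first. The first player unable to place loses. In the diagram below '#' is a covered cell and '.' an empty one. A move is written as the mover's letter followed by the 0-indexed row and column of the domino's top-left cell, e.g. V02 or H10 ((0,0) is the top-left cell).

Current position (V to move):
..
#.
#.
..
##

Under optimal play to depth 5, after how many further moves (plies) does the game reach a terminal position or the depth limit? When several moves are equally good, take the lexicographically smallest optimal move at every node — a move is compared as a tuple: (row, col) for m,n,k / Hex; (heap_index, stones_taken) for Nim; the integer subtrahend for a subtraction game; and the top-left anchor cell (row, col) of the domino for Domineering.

PV length from [../#./#./../##]: 2 plies

ply 1, V at ../#./#./../## | V01=-1→.#/##/#./../##*; V11=-1→../##/##/../##; V21=-1→../#./##/.#/##
ply 2, H at .#/##/#./../## | H30=+1→.#/##/#./##/##*
ply 3: .#/##/#./##/## is terminal -1 (V); from ../#./#./../## depth 5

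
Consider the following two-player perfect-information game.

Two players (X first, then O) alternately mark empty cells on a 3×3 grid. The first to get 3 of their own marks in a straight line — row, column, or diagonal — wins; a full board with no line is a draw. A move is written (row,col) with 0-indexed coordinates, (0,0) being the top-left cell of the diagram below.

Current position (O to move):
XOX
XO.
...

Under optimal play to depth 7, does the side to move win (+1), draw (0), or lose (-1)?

value(XOX/XO./..., O) = +1

[XOX/XO./...] O move#1: (1,2):-1/XOX/XOO/..., (2,0):+0/XOX/XO./O.., (2,1):+1/XOX/XO./.O.*, (2,2):-1/XOX/XO./..O
[XOX/XO./.O.] end (terminal -1, X#2); searched XOX/XO./... to 7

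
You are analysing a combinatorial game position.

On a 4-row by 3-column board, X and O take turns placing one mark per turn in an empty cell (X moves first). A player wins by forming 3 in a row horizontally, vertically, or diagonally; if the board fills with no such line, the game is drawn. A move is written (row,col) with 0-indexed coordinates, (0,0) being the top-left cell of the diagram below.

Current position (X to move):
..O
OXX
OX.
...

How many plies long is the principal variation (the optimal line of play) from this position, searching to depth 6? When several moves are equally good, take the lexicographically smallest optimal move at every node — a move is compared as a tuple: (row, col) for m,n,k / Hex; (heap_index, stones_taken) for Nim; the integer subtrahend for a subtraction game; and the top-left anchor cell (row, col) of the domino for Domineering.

PV length from [..O/OXX/OX./...]: 1 ply

p1 X@[..O/OXX/OX./...]: (0,0)[X.O/OXX/OX./...]-1 (0,1)[.XO/OXX/OX./...]+1* (2,2)[..O/OXX/OXX/...]-1 (3,0)[..O/OXX/OX./X..]+1 (3,1)[..O/OXX/OX./.X.]+1 (3,2)[..O/OXX/OX./..X]-1
p2 O@[.XO/OXX/OX./...] terminal -1; root [..O/OXX/OX./...] d6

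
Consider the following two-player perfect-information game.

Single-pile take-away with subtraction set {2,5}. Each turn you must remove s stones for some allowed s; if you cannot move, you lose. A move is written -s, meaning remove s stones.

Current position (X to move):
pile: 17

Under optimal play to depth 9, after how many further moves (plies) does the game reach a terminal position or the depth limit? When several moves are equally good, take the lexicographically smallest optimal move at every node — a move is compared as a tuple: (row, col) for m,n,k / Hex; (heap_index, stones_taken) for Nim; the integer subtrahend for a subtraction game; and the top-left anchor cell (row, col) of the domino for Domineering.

PV length from [17]: 7 plies

p1 X@[17]: -2[15]+1* -5[12]-1
p2 O@[15]: -2[13]-1* -5[10]-1
p3 X@[13]: -2[11]+1* -5[8]+1
p4 O@[11]: -2[9]-1* -5[6]-1
p5 X@[9]: -2[7]+1* -5[4]+1
p6 O@[7]: -2[5]-1* -5[2]-1
p7 X@[5]: -2[3]-1 -5[0]+1*
p8 O@[0] terminal -1; root [17] d9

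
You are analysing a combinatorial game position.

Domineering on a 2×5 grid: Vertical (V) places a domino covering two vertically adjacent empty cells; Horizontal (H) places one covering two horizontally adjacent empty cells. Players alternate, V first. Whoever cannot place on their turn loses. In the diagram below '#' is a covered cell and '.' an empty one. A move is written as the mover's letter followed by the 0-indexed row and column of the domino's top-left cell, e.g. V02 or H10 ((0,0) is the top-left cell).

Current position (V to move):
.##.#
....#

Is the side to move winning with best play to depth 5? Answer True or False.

V winning at [.##.#/....#]: False

ply 1, V at .##.#/....# | V00=-1→###.#/#...#*; V03=-1→.####/...##
ply 2, H at ###.#/#...# | H11=-1→###.#/###.#; H12=+1→###.#/#.###*
ply 3: ###.#/#.### is terminal -1 (V); from .##.#/....# depth 5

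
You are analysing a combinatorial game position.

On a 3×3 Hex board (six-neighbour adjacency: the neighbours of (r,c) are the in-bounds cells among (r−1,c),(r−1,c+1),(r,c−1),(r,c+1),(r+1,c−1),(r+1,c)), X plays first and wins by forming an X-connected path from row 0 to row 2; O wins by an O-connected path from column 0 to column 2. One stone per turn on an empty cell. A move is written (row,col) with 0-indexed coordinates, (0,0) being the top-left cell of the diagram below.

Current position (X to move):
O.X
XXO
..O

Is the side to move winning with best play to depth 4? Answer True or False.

[O.X/XXO/..O] X move#1: (0,1):+1/OXX/XXO/..O*, (2,0):+1/O.X/XXO/X.O, (2,1):+1/O.X/XXO/.XO
[OXX/XXO/..O] O move#2: (2,0):-1/OXX/XXO/O.O*, (2,1):-1/OXX/XXO/.OO
[OXX/XXO/O.O] X move#3: (2,1):+1/OXX/XXO/OXO*
[OXX/XXO/OXO] end (terminal -1, O#4); searched O.X/XXO/..O to 4

X winning at [O.X/XXO/..O]: True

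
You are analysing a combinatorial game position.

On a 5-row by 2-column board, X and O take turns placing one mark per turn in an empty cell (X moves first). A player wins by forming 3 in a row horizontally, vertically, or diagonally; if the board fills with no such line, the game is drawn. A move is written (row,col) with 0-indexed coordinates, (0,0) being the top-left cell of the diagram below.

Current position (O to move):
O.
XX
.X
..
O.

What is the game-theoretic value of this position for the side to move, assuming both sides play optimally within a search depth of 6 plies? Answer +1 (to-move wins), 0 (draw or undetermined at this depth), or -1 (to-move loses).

p1 O@[O./XX/.X/../O.]: (0,1)[OO/XX/.X/../O.]-1* (2,0)[O./XX/OX/../O.]-1 (3,0)[O./XX/.X/O./O.]-1 (3,1)[O./XX/.X/.O/O.]-1 (4,1)[O./XX/.X/../OO]-1
p2 X@[OO/XX/.X/../O.]: (2,0)[OO/XX/XX/../O.]+1* (3,0)[OO/XX/.X/X./O.]+1 (3,1)[OO/XX/.X/.X/O.]+1 (4,1)[OO/XX/.X/../OX]+0
p3 O@[OO/XX/XX/../O.]: (3,0)[OO/XX/XX/O./O.]-1* (3,1)[OO/XX/XX/.O/O.]-1 (4,1)[OO/XX/XX/../OO]-1
p4 X@[OO/XX/XX/O./O.]: (3,1)[OO/XX/XX/OX/O.]+1* (4,1)[OO/XX/XX/O./OX]+0
p5 O@[OO/XX/XX/OX/O.] terminal -1; root [O./XX/.X/../O.] d6

value(O./XX/.X/../O., O) = -1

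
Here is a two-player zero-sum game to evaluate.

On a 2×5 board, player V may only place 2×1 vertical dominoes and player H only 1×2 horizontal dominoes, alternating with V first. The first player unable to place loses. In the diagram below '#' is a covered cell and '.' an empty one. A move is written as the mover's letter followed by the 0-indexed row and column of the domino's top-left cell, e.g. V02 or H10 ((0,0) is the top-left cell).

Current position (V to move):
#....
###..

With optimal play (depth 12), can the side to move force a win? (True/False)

[#..../###..] V move#1: V03:+1/#..#./####.*, V04:-1/#...#/###.#
[#..#./####.] H move#2: H01:-1/####./####.*
[####./####.] V move#3: V04:+1/#####/#####*
[#####/#####] end (terminal -1, H#4); searched #..../###.. to 12

V winning at [#..../###..]: True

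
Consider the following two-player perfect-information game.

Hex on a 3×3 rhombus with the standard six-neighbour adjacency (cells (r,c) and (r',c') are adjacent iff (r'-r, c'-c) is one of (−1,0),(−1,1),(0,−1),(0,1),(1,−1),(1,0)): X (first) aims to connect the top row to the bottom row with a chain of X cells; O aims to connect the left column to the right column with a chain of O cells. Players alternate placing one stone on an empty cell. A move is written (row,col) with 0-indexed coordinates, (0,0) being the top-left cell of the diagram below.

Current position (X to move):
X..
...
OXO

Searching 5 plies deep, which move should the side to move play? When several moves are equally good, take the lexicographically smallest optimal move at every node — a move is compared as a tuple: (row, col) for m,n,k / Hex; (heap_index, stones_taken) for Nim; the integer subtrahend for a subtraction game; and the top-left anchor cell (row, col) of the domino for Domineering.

p1 X@[X../.../OXO]: (0,1)[XX./.../OXO]-1 (0,2)[X.X/.../OXO]+1* (1,0)[X../X../OXO]-1 (1,1)[X../.X./OXO]+1 (1,2)[X../..X/OXO]+1
p2 O@[X.X/.../OXO]: (0,1)[XOX/.../OXO]-1* (1,0)[X.X/O../OXO]-1 (1,1)[X.X/.O./OXO]-1 (1,2)[X.X/..O/OXO]-1
p3 X@[XOX/.../OXO]: (1,0)[XOX/X../OXO]+1* (1,1)[XOX/.X./OXO]+1 (1,2)[XOX/..X/OXO]+1
p4 O@[XOX/X../OXO]: (1,1)[XOX/XO./OXO]-1* (1,2)[XOX/X.O/OXO]-1
p5 X@[XOX/XO./OXO]: (1,2)[XOX/XOX/OXO]+1*
p6 O@[XOX/XOX/OXO] terminal -1; root [X../.../OXO] d5

X's best at [X../.../OXO]: (0,2)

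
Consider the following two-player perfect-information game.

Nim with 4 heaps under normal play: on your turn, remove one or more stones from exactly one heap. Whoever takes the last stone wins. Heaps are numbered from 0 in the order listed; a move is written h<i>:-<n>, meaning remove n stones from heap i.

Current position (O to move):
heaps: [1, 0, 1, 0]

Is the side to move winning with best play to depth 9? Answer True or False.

O winning at [(1,0,1,0)]: False

ply 1, O at (1,0,1,0) | h0:-1=-1→(0,0,1,0)*; h2:-1=-1→(1,0,0,0)
ply 2, X at (0,0,1,0) | h2:-1=+1→(0,0,0,0)*
ply 3: (0,0,0,0) is terminal -1 (O); from (1,0,1,0) depth 9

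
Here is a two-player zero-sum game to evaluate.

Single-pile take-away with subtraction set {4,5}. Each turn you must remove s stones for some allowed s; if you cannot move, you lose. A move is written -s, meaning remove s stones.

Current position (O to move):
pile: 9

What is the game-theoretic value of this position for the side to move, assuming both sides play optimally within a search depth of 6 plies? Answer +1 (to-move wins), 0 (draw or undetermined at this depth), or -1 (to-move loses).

p1 O@[9]: -4[5]-1* -5[4]-1
p2 X@[5]: -4[1]+1* -5[0]+1
p3 O@[1] terminal -1; root [9] d6

value(9, O) = -1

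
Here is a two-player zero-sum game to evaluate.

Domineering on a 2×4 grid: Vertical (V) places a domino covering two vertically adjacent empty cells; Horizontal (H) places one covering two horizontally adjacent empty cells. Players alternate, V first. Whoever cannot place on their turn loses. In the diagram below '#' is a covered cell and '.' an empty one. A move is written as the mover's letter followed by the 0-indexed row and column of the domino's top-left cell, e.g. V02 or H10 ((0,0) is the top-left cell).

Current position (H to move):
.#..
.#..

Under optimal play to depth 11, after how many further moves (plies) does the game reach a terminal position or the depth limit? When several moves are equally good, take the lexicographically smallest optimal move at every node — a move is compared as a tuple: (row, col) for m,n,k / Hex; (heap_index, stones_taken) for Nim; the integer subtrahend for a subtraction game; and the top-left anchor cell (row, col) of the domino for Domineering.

PV length from [.#../.#..]: 3 plies

[.#../.#..] H move#1: H02:+1/.###/.#..*, H12:+1/.#../.###
[.###/.#..] V move#2: V00:-1/####/##..*
[####/##..] H move#3: H12:+1/####/####*
[####/####] end (terminal -1, V#4); searched .#../.#.. to 11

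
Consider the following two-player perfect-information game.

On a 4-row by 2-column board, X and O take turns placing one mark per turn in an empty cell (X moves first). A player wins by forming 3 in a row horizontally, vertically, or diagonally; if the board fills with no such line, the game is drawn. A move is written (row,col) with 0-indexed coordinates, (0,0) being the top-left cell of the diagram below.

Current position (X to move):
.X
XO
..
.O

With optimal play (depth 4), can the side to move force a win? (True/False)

X winning at [.X/XO/../.O]: False

p1 X@[.X/XO/../.O]: (0,0)[XX/XO/../.O]-1 (2,0)[.X/XO/X./.O]-1 (2,1)[.X/XO/.X/.O]+0* (3,0)[.X/XO/../XO]-1
p2 O@[.X/XO/.X/.O]: (0,0)[OX/XO/.X/.O]+0* (2,0)[.X/XO/OX/.O]+0 (3,0)[.X/XO/.X/OO]+0
p3 X@[OX/XO/.X/.O]: (2,0)[OX/XO/XX/.O]+0* (3,0)[OX/XO/.X/XO]+0
p4 O@[OX/XO/XX/.O]: (3,0)[OX/XO/XX/OO]+0*
p5 X@[OX/XO/XX/OO] terminal +0; root [.X/XO/../.O] d4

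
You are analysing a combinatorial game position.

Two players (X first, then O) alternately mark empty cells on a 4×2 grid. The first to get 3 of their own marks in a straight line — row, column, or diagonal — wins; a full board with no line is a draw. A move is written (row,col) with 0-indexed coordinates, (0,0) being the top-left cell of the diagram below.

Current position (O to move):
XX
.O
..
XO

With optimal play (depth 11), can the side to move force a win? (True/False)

O winning at [XX/.O/../XO]: True

[XX/.O/../XO] O move#1: (1,0):+0/XX/OO/../XO, (2,0):+0/XX/.O/O./XO, (2,1):+1/XX/.O/.O/XO*
[XX/.O/.O/XO] end (terminal -1, X#2); searched XX/.O/../XO to 11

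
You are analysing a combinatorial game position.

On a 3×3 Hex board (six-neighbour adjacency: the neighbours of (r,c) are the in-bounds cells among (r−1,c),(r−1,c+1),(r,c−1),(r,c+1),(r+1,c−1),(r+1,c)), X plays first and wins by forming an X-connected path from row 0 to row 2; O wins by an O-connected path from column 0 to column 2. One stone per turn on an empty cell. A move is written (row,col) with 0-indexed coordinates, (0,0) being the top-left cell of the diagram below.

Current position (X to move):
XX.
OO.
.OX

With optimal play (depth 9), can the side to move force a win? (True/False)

X winning at [XX./OO./.OX]: False

ply 1, X at XX./OO./.OX | (0,2)=-1→XXX/OO./.OX*; (1,2)=-1→XX./OOX/.OX; (2,0)=-1→XX./OO./XOX
ply 2, O at XXX/OO./.OX | (1,2)=+1→XXX/OOO/.OX*; (2,0)=-1→XXX/OO./OOX
ply 3: XXX/OOO/.OX is terminal -1 (X); from XX./OO./.OX depth 9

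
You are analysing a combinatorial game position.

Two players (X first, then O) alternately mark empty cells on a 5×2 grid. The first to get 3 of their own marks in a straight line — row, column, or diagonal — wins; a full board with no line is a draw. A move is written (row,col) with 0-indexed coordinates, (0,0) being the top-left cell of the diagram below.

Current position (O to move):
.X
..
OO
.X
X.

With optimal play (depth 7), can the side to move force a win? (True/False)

[.X/../OO/.X/X.] O move#1: (0,0):+0/OX/../OO/.X/X., (1,0):+1/.X/O./OO/.X/X.*, (1,1):+0/.X/.O/OO/.X/X., (3,0):+0/.X/../OO/OX/X., (4,1):+0/.X/../OO/.X/XO
[.X/O./OO/.X/X.] X move#2: (0,0):-1/XX/O./OO/.X/X.*, (1,1):-1/.X/OX/OO/.X/X., (3,0):-1/.X/O./OO/XX/X., (4,1):-1/.X/O./OO/.X/XX
[XX/O./OO/.X/X.] O move#3: (1,1):+0/XX/OO/OO/.X/X., (3,0):+1/XX/O./OO/OX/X.*, (4,1):+0/XX/O./OO/.X/XO
[XX/O./OO/OX/X.] end (terminal -1, X#4); searched .X/../OO/.X/X. to 7

O winning at [.X/../OO/.X/X.]: True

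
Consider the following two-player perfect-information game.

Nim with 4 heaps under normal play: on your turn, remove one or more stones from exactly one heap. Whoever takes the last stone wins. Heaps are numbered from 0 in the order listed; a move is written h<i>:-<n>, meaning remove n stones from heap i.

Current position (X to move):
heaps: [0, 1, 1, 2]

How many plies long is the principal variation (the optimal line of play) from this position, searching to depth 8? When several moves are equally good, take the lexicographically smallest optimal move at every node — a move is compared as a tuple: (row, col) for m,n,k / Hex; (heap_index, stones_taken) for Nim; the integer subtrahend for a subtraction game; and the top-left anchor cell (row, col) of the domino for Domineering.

PV length from [(0,1,1,2)]: 3 plies

[(0,1,1,2)] X move#1: h1:-1:-1/(0,0,1,2), h2:-1:-1/(0,1,0,2), h3:-1:-1/(0,1,1,1), h3:-2:+1/(0,1,1,0)*
[(0,1,1,0)] O move#2: h1:-1:-1/(0,0,1,0)*, h2:-1:-1/(0,1,0,0)
[(0,0,1,0)] X move#3: h2:-1:+1/(0,0,0,0)*
[(0,0,0,0)] end (terminal -1, O#4); searched (0,1,1,2) to 8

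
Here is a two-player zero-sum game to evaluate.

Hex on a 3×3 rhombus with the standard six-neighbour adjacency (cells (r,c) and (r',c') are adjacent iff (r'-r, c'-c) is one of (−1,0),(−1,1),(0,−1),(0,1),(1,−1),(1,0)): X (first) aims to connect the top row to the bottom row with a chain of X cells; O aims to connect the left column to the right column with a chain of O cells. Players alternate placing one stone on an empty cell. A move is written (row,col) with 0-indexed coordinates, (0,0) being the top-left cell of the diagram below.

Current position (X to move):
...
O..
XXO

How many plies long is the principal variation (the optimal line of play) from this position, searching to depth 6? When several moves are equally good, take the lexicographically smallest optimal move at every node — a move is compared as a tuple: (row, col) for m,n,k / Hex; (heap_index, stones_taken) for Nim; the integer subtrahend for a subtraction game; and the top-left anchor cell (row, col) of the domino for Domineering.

p1 X@[.../O../XXO]: (0,0)[X../O../XXO]-1 (0,1)[.X./O../XXO]-1 (0,2)[..X/O../XXO]+1* (1,1)[.../OX./XXO]+1 (1,2)[.../O.X/XXO]-1
p2 O@[..X/O../XXO]: (0,0)[O.X/O../XXO]-1* (0,1)[.OX/O../XXO]-1 (1,1)[..X/OO./XXO]-1 (1,2)[..X/O.O/XXO]-1
p3 X@[O.X/O../XXO]: (0,1)[OXX/O../XXO]+1* (1,1)[O.X/OX./XXO]+1 (1,2)[O.X/O.X/XXO]+1
p4 O@[OXX/O../XXO]: (1,1)[OXX/OO./XXO]-1* (1,2)[OXX/O.O/XXO]-1
p5 X@[OXX/OO./XXO]: (1,2)[OXX/OOX/XXO]+1*
p6 O@[OXX/OOX/XXO] terminal -1; root [.../O../XXO] d6

PV length from [.../O../XXO]: 5 plies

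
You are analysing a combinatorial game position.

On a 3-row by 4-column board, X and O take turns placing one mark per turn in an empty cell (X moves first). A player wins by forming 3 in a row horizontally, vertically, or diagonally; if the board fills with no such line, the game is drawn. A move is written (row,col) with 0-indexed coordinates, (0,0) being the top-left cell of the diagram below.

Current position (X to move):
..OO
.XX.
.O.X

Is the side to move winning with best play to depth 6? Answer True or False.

p1 X@[..OO/.XX./.O.X]: (0,0)[X.OO/.XX./.O.X]-1 (0,1)[.XOO/.XX./.O.X]+1* (1,0)[..OO/XXX./.O.X]+1 (1,3)[..OO/.XXX/.O.X]+1 (2,0)[..OO/.XX./XO.X]-1 (2,2)[..OO/.XX./.OXX]-1
p2 O@[.XOO/.XX./.O.X] terminal -1; root [..OO/.XX./.O.X] d6

X winning at [..OO/.XX./.O.X]: True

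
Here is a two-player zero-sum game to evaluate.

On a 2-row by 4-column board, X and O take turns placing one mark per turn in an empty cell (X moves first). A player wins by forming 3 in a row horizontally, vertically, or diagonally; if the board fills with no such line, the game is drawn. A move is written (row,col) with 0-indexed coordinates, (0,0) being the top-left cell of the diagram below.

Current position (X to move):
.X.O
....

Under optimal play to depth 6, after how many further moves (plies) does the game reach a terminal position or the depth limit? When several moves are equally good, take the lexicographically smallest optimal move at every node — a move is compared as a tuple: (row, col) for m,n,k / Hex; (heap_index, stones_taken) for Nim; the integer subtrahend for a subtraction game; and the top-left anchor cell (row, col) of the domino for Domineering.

PV length from [.X.O/....]: 6 plies

[.X.O/....] X move#1: (0,0):+0/XX.O/....*, (0,2):+0/.XXO/...., (1,0):+0/.X.O/X..., (1,1):+0/.X.O/.X.., (1,2):+0/.X.O/..X., (1,3):+0/.X.O/...X
[XX.O/....] O move#2: (0,2):+0/XXOO/....*, (1,0):-1/XX.O/O..., (1,1):-1/XX.O/.O.., (1,2):-1/XX.O/..O., (1,3):-1/XX.O/...O
[XXOO/....] X move#3: (1,0):+0/XXOO/X...*, (1,1):+0/XXOO/.X.., (1,2):+0/XXOO/..X., (1,3):+0/XXOO/...X
[XXOO/X...] O move#4: (1,1):+0/XXOO/XO..*, (1,2):+0/XXOO/X.O., (1,3):+0/XXOO/X..O
[XXOO/XO..] X move#5: (1,2):+0/XXOO/XOX.*, (1,3):+0/XXOO/XO.X
[XXOO/XOX.] O move#6: (1,3):+0/XXOO/XOXO*
[XXOO/XOXO] end (terminal +0, X#7); searched .X.O/.... to 6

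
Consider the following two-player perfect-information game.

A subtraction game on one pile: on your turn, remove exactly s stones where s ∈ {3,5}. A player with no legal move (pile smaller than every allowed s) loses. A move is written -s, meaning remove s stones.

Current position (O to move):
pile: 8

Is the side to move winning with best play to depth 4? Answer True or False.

p1 O@[8]: -3[5]-1* -5[3]-1
p2 X@[5]: -3[2]+1* -5[0]+1
p3 O@[2] terminal -1; root [8] d4

O winning at [8]: False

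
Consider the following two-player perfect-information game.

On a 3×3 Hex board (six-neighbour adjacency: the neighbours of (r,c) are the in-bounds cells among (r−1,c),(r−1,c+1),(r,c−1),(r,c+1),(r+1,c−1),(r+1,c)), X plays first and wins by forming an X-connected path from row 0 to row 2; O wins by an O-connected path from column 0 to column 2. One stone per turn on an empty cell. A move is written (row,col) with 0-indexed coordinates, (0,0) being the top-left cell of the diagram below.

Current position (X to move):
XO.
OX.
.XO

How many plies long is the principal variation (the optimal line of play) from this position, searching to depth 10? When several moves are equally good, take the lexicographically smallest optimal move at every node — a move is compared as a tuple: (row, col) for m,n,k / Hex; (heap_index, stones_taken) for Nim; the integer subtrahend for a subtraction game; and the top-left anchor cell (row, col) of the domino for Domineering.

PV length from [XO./OX./.XO]: 1 ply

p1 X@[XO./OX./.XO]: (0,2)[XOX/OX./.XO]+1* (1,2)[XO./OXX/.XO]-1 (2,0)[XO./OX./XXO]-1
p2 O@[XOX/OX./.XO] terminal -1; root [XO./OX./.XO] d10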